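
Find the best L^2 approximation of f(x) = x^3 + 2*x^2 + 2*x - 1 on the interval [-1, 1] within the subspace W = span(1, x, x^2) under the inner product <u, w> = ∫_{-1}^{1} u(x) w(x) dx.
g(x) = 2*x^2 + 13*x/5 - 1

The best approximation g ∈ W is the orthogonal projection of f onto W. Writing g = a_0 + a_1 x + a_2 x^2, the coefficients solve the normal equations G · a = b where
  G_{ij} = <φ_i, φ_j> and b_i = <f, φ_i>, with φ_0 = 1, φ_1 = x, φ_2 = x^2.
G =
  [2, 0, 2/3]
  [0, 2/3, 0]
  [2/3, 0, 2/5],
b = (-2/3, 26/15, 2/15).
Solving gives a_0 = -1, a_1 = 13/5, a_2 = 2, so
  g(x) = 2*x^2 + 13*x/5 - 1.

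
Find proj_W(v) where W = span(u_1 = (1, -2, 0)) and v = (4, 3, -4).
proj_W(v) = (-2/5, 4/5, 0)

Set up U = [u_1 | ... | u_1] ∈ R^(3×1). The projector onto W = col(U) is P = U (U^T U)^(-1) U^T.
Compute U^T U =
  [5],
and U^T v = (-2).
Solve U^T U · c = U^T v for the coefficients: c = (-2/5). The projection is proj_W(v) = U c.
Check: (v - proj_W(v)) · u_1 = 0  (should be 0).
Result: proj_W(v) = (-2/5, 4/5, 0).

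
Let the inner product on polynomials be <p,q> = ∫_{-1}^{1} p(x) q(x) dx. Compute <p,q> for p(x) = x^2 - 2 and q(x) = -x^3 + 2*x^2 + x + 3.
<p,q> = -178/15

Expand the product: p(x)·q(x) = -x^5 + 2*x^4 + 3*x^3 - x^2 - 2*x - 6.
∫_{-1}^{1} of each monomial x^k gives [2/(k+1) if k even, 0 if k odd]. Integrating term-by-term (or equivalently evaluating the antiderivative F(x) = -x^6/6 + 2*x^5/5 + 3*x^4/4 - x^3/3 - x^2 - 6*x at the endpoints):
  F(1) − F(−1) = -127/20 − (331/60) = -178/15.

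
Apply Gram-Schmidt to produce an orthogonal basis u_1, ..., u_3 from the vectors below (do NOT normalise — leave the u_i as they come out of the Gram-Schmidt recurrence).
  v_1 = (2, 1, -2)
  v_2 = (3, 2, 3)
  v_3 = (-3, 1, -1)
Orthogonal basis:
  u_1 = (2, 1, -2)
  u_2 = (23/9, 16/9, 31/9)
  u_3 = (-119/97, 204/97, -17/97)

Apply the Gram-Schmidt recurrence
  u_1 = v_1
  u_i = v_i − Σ_{j<i} ((v_i · u_j) / (u_j · u_j)) · u_j.

Step by step this gives:
  u_1 = (2, 1, -2)
  u_2 = (23/9, 16/9, 31/9)
  u_3 = (-119/97, 204/97, -17/97)

Orthogonality check:
  u_2 · u_1 = 0 (should be 0)
  u_3 · u_1 = 0 (should be 0)
  u_3 · u_2 = 0 (should be 0)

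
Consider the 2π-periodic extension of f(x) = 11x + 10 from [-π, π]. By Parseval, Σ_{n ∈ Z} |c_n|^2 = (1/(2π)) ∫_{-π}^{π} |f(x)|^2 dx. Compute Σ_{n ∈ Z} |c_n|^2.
Σ |c_n|^2 = 121π^2/3 + 100

Expand and integrate term by term over [-π, π]:
  ∫ (11x)^2 dx = 121·(2π^3/3); ∫ 2·11·(10)·x dx = 0 (odd integrand); ∫ 10^2 dx = 100·2π.
So (1/(2π)) ∫_{-π}^{π} (11x + 10)^2 dx = 121π^2/3 + 100 = 121π^2/3 + 100.
Parseval ⇒ Σ |c_n|^2 = 121π^2/3 + 100.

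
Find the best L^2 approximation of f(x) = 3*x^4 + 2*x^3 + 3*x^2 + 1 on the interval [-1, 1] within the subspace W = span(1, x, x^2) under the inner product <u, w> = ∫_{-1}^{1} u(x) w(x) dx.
g(x) = 39*x^2/7 + 6*x/5 + 26/35

The best approximation g ∈ W is the orthogonal projection of f onto W. Writing g = a_0 + a_1 x + a_2 x^2, the coefficients solve the normal equations G · a = b where
  G_{ij} = <φ_i, φ_j> and b_i = <f, φ_i>, with φ_0 = 1, φ_1 = x, φ_2 = x^2.
G =
  [2, 0, 2/3]
  [0, 2/3, 0]
  [2/3, 0, 2/5],
b = (26/5, 4/5, 286/105).
Solving gives a_0 = 26/35, a_1 = 6/5, a_2 = 39/7, so
  g(x) = 39*x^2/7 + 6*x/5 + 26/35.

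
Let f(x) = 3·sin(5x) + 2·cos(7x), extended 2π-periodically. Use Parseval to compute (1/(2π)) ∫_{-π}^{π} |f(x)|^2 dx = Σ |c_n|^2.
Σ |c_n|^2 = 13/2

Expand |f|^2 and use orthogonality of {sin(nx), cos(mx)} on [-π, π]:
  ∫_{-π}^{π} sin(nx)^2 dx = π, ∫ cos(mx)^2 dx = π, and cross terms integrate to 0.
So ∫_{-π}^{π} f(x)^2 dx = 3^2 · π + 2^2 · π = (9 + 4)π.
Divide by 2π: (9 + 4)/2 = 13/2.
By Parseval, this equals Σ |c_n|^2.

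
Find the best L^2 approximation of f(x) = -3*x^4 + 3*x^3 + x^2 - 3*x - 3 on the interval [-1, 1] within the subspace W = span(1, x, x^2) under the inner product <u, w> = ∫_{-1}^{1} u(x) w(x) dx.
g(x) = -11*x^2/7 - 6*x/5 - 96/35

The best approximation g ∈ W is the orthogonal projection of f onto W. Writing g = a_0 + a_1 x + a_2 x^2, the coefficients solve the normal equations G · a = b where
  G_{ij} = <φ_i, φ_j> and b_i = <f, φ_i>, with φ_0 = 1, φ_1 = x, φ_2 = x^2.
G =
  [2, 0, 2/3]
  [0, 2/3, 0]
  [2/3, 0, 2/5],
b = (-98/15, -4/5, -86/35).
Solving gives a_0 = -96/35, a_1 = -6/5, a_2 = -11/7, so
  g(x) = -11*x^2/7 - 6*x/5 - 96/35.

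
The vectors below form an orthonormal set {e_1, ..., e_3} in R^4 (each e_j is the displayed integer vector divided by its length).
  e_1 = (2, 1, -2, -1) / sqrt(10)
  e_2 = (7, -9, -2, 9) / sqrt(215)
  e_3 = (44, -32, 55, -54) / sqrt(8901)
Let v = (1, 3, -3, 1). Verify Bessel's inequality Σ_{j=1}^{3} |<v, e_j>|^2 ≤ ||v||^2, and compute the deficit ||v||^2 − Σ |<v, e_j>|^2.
Σ |<v, e_j>|^2 = 3802/207; ||v||^2 = 20; deficit = 338/207

Write each e_j = u_j / sqrt(<u_j, u_j>) where u_j is the displayed integer vector. Then <v, e_j> = <v, u_j> / sqrt(<u_j, u_j>), so |<v, e_j>|^2 = <v, u_j>^2 / <u_j, u_j>.
Coefficients: <v, e_1> = 10/sqrt(10), <v, e_2> = -5/sqrt(215), <v, e_3> = -271/sqrt(8901).
Square and sum: Σ |<v, e_j>|^2 = 3802/207.
Compute ||v||^2 = v·v = 20.
Deficit = 20 − 3802/207 = 338/207 ≥ 0, confirming Bessel's inequality. (The deficit equals ||v − Σ <v,e_j> e_j||^2, the squared distance from v to span{e_j}.)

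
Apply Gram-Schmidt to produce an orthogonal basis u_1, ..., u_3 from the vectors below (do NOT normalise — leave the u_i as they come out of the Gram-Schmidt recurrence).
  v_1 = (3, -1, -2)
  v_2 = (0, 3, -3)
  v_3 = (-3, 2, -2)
Orthogonal basis:
  u_1 = (3, -1, -2)
  u_2 = (-9/14, 45/14, -18/7)
  u_3 = (-1, -1, -1)

Apply the Gram-Schmidt recurrence
  u_1 = v_1
  u_i = v_i − Σ_{j<i} ((v_i · u_j) / (u_j · u_j)) · u_j.

Step by step this gives:
  u_1 = (3, -1, -2)
  u_2 = (-9/14, 45/14, -18/7)
  u_3 = (-1, -1, -1)

Orthogonality check:
  u_2 · u_1 = 0 (should be 0)
  u_3 · u_1 = 0 (should be 0)
  u_3 · u_2 = 0 (should be 0)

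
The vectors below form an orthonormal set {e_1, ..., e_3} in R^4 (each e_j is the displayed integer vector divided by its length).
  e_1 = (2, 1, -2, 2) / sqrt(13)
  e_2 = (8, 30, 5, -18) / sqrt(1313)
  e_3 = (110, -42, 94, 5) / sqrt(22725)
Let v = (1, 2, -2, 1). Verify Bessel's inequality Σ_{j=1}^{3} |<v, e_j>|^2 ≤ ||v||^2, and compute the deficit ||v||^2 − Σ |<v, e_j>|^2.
Σ |<v, e_j>|^2 = 2249/225; ||v||^2 = 10; deficit = 1/225

Write each e_j = u_j / sqrt(<u_j, u_j>) where u_j is the displayed integer vector. Then <v, e_j> = <v, u_j> / sqrt(<u_j, u_j>), so |<v, e_j>|^2 = <v, u_j>^2 / <u_j, u_j>.
Coefficients: <v, e_1> = 10/sqrt(13), <v, e_2> = 40/sqrt(1313), <v, e_3> = -157/sqrt(22725).
Square and sum: Σ |<v, e_j>|^2 = 2249/225.
Compute ||v||^2 = v·v = 10.
Deficit = 10 − 2249/225 = 1/225 ≥ 0, confirming Bessel's inequality. (The deficit equals ||v − Σ <v,e_j> e_j||^2, the squared distance from v to span{e_j}.)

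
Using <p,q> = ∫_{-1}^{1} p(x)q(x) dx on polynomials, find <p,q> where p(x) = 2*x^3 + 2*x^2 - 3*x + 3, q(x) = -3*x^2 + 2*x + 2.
<p,q> = 58/15

Expand the product: p(x)·q(x) = -6*x^5 - 2*x^4 + 17*x^3 - 11*x^2 + 6.
∫_{-1}^{1} of each monomial x^k gives [2/(k+1) if k even, 0 if k odd]. Integrating term-by-term (or equivalently evaluating the antiderivative F(x) = -x^6 - 2*x^5/5 + 17*x^4/4 - 11*x^3/3 + 6*x at the endpoints):
  F(1) − F(−1) = 311/60 − (79/60) = 58/15.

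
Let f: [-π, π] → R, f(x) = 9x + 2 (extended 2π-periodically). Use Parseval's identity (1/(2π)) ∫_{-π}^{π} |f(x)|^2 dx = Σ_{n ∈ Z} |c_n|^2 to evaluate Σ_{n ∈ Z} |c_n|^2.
Σ |c_n|^2 = 27π^2 + 4

Expand and integrate term by term over [-π, π]:
  ∫ (9x)^2 dx = 81·(2π^3/3); ∫ 2·9·(2)·x dx = 0 (odd integrand); ∫ 2^2 dx = 4·2π.
So (1/(2π)) ∫_{-π}^{π} (9x + 2)^2 dx = 81π^2/3 + 4 = 27π^2 + 4.
Parseval ⇒ Σ |c_n|^2 = 27π^2 + 4.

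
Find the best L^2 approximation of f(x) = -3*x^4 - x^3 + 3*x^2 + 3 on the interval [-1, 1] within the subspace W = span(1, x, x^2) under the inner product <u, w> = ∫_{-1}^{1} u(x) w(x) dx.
g(x) = 3*x^2/7 - 3*x/5 + 114/35

The best approximation g ∈ W is the orthogonal projection of f onto W. Writing g = a_0 + a_1 x + a_2 x^2, the coefficients solve the normal equations G · a = b where
  G_{ij} = <φ_i, φ_j> and b_i = <f, φ_i>, with φ_0 = 1, φ_1 = x, φ_2 = x^2.
G =
  [2, 0, 2/3]
  [0, 2/3, 0]
  [2/3, 0, 2/5],
b = (34/5, -2/5, 82/35).
Solving gives a_0 = 114/35, a_1 = -3/5, a_2 = 3/7, so
  g(x) = 3*x^2/7 - 3*x/5 + 114/35.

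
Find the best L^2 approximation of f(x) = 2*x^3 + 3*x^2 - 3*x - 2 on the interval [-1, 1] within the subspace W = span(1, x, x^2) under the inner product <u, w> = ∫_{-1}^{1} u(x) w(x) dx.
g(x) = 3*x^2 - 9*x/5 - 2

The best approximation g ∈ W is the orthogonal projection of f onto W. Writing g = a_0 + a_1 x + a_2 x^2, the coefficients solve the normal equations G · a = b where
  G_{ij} = <φ_i, φ_j> and b_i = <f, φ_i>, with φ_0 = 1, φ_1 = x, φ_2 = x^2.
G =
  [2, 0, 2/3]
  [0, 2/3, 0]
  [2/3, 0, 2/5],
b = (-2, -6/5, -2/15).
Solving gives a_0 = -2, a_1 = -9/5, a_2 = 3, so
  g(x) = 3*x^2 - 9*x/5 - 2.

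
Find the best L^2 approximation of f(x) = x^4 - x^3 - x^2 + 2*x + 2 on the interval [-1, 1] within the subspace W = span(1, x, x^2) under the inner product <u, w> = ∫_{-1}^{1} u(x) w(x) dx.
g(x) = -x^2/7 + 7*x/5 + 67/35

The best approximation g ∈ W is the orthogonal projection of f onto W. Writing g = a_0 + a_1 x + a_2 x^2, the coefficients solve the normal equations G · a = b where
  G_{ij} = <φ_i, φ_j> and b_i = <f, φ_i>, with φ_0 = 1, φ_1 = x, φ_2 = x^2.
G =
  [2, 0, 2/3]
  [0, 2/3, 0]
  [2/3, 0, 2/5],
b = (56/15, 14/15, 128/105).
Solving gives a_0 = 67/35, a_1 = 7/5, a_2 = -1/7, so
  g(x) = -x^2/7 + 7*x/5 + 67/35.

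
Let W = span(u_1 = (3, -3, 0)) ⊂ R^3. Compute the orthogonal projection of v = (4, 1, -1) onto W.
proj_W(v) = (3/2, -3/2, 0)

Set up U = [u_1 | ... | u_1] ∈ R^(3×1). The projector onto W = col(U) is P = U (U^T U)^(-1) U^T.
Compute U^T U =
  [18],
and U^T v = (9).
Solve U^T U · c = U^T v for the coefficients: c = (1/2). The projection is proj_W(v) = U c.
Check: (v - proj_W(v)) · u_1 = 0  (should be 0).
Result: proj_W(v) = (3/2, -3/2, 0).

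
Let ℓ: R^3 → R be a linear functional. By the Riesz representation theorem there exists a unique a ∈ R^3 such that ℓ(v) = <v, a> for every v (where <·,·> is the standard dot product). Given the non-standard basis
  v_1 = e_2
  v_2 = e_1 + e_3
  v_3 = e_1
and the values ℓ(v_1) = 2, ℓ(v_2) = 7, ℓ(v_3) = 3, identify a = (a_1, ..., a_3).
a = (3, 2, 4)

Write a = (a_1, ..., a_3) in the standard basis. For each basis vector v_i, ℓ(v_i) = <v_i, a> is a linear equation in the a_j's. Collect the n equations into a matrix system V a = ℓ, where row i of V is v_i (expressed in the standard basis). Since V is invertible (lower-triangular with 1s on the diagonal, up to permutation), solve by back-substitution:
  V =
[[0, 1, 0],
 [1, 0, 1],
 [1, 0, 0]]
  V a = (2, 7, 3)
Solving gives a = (3, 2, 4).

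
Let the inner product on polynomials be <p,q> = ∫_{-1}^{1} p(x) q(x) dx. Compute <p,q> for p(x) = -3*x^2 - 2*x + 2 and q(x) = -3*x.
<p,q> = 4

Expand the product: p(x)·q(x) = 9*x^3 + 6*x^2 - 6*x.
∫_{-1}^{1} of each monomial x^k gives [2/(k+1) if k even, 0 if k odd]. Integrating term-by-term (or equivalently evaluating the antiderivative F(x) = 9*x^4/4 + 2*x^3 - 3*x^2 at the endpoints):
  F(1) − F(−1) = 5/4 − (-11/4) = 4.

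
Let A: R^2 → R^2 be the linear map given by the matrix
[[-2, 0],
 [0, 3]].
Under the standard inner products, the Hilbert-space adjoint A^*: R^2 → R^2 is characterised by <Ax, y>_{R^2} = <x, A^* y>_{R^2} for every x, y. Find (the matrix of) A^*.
A^* = A^T =
[[-2, 0],
 [0, 3]]

For real matrices with standard dot products, the defining identity <Ax, y> = <x, A^* y> gives (Ax)^T y = x^T (A^*) y, i.e. x^T A^T y = x^T (A^*) y. Since this holds for all x, y, we must have A^* = A^T. Therefore
A^* =
[[-2, 0],
 [0, 3]].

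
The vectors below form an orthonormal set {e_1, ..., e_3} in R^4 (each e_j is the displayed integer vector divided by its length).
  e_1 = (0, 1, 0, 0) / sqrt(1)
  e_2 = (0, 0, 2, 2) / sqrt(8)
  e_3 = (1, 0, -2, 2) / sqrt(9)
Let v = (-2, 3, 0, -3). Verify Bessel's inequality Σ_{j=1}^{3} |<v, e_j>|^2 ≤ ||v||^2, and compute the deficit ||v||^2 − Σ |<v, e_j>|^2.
Σ |<v, e_j>|^2 = 371/18; ||v||^2 = 22; deficit = 25/18

Write each e_j = u_j / sqrt(<u_j, u_j>) where u_j is the displayed integer vector. Then <v, e_j> = <v, u_j> / sqrt(<u_j, u_j>), so |<v, e_j>|^2 = <v, u_j>^2 / <u_j, u_j>.
Coefficients: <v, e_1> = 3/sqrt(1), <v, e_2> = -6/sqrt(8), <v, e_3> = -8/sqrt(9).
Square and sum: Σ |<v, e_j>|^2 = 371/18.
Compute ||v||^2 = v·v = 22.
Deficit = 22 − 371/18 = 25/18 ≥ 0, confirming Bessel's inequality. (The deficit equals ||v − Σ <v,e_j> e_j||^2, the squared distance from v to span{e_j}.)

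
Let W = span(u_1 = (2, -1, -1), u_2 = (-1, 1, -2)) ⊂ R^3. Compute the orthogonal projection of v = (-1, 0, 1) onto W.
proj_W(v) = (-29/35, 2/7, 37/35)

Set up U = [u_1 | ... | u_2] ∈ R^(3×2). The projector onto W = col(U) is P = U (U^T U)^(-1) U^T.
Compute U^T U =
  [6, -1]
  [-1, 6],
and U^T v = (-3, -1).
Solve U^T U · c = U^T v for the coefficients: c = (-19/35, -9/35). The projection is proj_W(v) = U c.
Check: (v - proj_W(v)) · u_1 = 0  (should be 0).
Check: (v - proj_W(v)) · u_2 = 0  (should be 0).
Result: proj_W(v) = (-29/35, 2/7, 37/35).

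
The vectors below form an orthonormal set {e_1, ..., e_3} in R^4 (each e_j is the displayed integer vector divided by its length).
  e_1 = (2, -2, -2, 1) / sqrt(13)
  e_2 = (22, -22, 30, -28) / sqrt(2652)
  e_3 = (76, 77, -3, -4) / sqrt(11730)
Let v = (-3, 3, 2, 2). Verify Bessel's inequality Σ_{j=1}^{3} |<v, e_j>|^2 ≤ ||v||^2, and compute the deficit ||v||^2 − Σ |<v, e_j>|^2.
Σ |<v, e_j>|^2 = 4891/230; ||v||^2 = 26; deficit = 1089/230

Write each e_j = u_j / sqrt(<u_j, u_j>) where u_j is the displayed integer vector. Then <v, e_j> = <v, u_j> / sqrt(<u_j, u_j>), so |<v, e_j>|^2 = <v, u_j>^2 / <u_j, u_j>.
Coefficients: <v, e_1> = -14/sqrt(13), <v, e_2> = -128/sqrt(2652), <v, e_3> = -11/sqrt(11730).
Square and sum: Σ |<v, e_j>|^2 = 4891/230.
Compute ||v||^2 = v·v = 26.
Deficit = 26 − 4891/230 = 1089/230 ≥ 0, confirming Bessel's inequality. (The deficit equals ||v − Σ <v,e_j> e_j||^2, the squared distance from v to span{e_j}.)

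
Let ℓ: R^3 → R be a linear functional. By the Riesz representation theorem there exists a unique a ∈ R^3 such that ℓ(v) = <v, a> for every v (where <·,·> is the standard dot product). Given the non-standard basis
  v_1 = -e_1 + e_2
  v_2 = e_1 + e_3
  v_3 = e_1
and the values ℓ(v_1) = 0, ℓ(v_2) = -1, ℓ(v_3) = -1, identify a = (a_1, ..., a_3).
a = (-1, -1, 0)

Write a = (a_1, ..., a_3) in the standard basis. For each basis vector v_i, ℓ(v_i) = <v_i, a> is a linear equation in the a_j's. Collect the n equations into a matrix system V a = ℓ, where row i of V is v_i (expressed in the standard basis). Since V is invertible (lower-triangular with 1s on the diagonal, up to permutation), solve by back-substitution:
  V =
[[-1, 1, 0],
 [1, 0, 1],
 [1, 0, 0]]
  V a = (0, -1, -1)
Solving gives a = (-1, -1, 0).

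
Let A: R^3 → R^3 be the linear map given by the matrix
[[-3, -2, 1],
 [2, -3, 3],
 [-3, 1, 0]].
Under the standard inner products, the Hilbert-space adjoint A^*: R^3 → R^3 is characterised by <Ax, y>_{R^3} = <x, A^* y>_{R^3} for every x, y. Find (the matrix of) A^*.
A^* = A^T =
[[-3, 2, -3],
 [-2, -3, 1],
 [1, 3, 0]]

For real matrices with standard dot products, the defining identity <Ax, y> = <x, A^* y> gives (Ax)^T y = x^T (A^*) y, i.e. x^T A^T y = x^T (A^*) y. Since this holds for all x, y, we must have A^* = A^T. Therefore
A^* =
[[-3, 2, -3],
 [-2, -3, 1],
 [1, 3, 0]].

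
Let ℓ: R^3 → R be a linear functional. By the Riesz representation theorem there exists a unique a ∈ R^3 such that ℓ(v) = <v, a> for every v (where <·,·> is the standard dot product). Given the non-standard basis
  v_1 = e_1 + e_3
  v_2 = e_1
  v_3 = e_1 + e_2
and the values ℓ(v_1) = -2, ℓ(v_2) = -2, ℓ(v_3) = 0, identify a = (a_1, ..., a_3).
a = (-2, 2, 0)

Write a = (a_1, ..., a_3) in the standard basis. For each basis vector v_i, ℓ(v_i) = <v_i, a> is a linear equation in the a_j's. Collect the n equations into a matrix system V a = ℓ, where row i of V is v_i (expressed in the standard basis). Since V is invertible (lower-triangular with 1s on the diagonal, up to permutation), solve by back-substitution:
  V =
[[1, 0, 1],
 [1, 0, 0],
 [1, 1, 0]]
  V a = (-2, -2, 0)
Solving gives a = (-2, 2, 0).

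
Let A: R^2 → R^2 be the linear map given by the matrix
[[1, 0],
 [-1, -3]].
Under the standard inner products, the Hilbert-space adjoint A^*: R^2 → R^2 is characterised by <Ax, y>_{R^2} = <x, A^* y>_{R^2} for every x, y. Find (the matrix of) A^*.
A^* = A^T =
[[1, -1],
 [0, -3]]

For real matrices with standard dot products, the defining identity <Ax, y> = <x, A^* y> gives (Ax)^T y = x^T (A^*) y, i.e. x^T A^T y = x^T (A^*) y. Since this holds for all x, y, we must have A^* = A^T. Therefore
A^* =
[[1, -1],
 [0, -3]].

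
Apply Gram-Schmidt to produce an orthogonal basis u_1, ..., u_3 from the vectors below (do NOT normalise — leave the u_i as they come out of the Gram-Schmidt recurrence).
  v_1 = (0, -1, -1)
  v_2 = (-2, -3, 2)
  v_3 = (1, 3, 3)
Orthogonal basis:
  u_1 = (0, -1, -1)
  u_2 = (-2, -5/2, 5/2)
  u_3 = (25/33, -10/33, 10/33)

Apply the Gram-Schmidt recurrence
  u_1 = v_1
  u_i = v_i − Σ_{j<i} ((v_i · u_j) / (u_j · u_j)) · u_j.

Step by step this gives:
  u_1 = (0, -1, -1)
  u_2 = (-2, -5/2, 5/2)
  u_3 = (25/33, -10/33, 10/33)

Orthogonality check:
  u_2 · u_1 = 0 (should be 0)
  u_3 · u_1 = 0 (should be 0)
  u_3 · u_2 = 0 (should be 0)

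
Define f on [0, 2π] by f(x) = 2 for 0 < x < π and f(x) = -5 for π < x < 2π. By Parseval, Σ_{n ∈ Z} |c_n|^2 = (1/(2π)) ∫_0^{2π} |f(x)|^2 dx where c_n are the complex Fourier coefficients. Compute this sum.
Σ |c_n|^2 = 29/2

Parseval equates the L^2 energy of f (normalised by 1/(2π)) with the ℓ^2 sum of its Fourier coefficients: (1/(2π)) ∫_0^{2π} |f|^2 = Σ |c_n|^2.
Compute the left side: (1/(2π)) [∫_0^π 2^2 dx + ∫_π^{2π} (-5)^2 dx] = (1/(2π)) · (4π + 25π) = (4 + 25)/2 = 29/2.
So Σ_{n ∈ Z} |c_n|^2 = 29/2.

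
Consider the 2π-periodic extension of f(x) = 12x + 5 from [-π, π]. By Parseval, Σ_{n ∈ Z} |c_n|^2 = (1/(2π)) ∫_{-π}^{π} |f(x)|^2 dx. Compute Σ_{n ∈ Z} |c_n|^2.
Σ |c_n|^2 = 48π^2 + 25

Expand and integrate term by term over [-π, π]:
  ∫ (12x)^2 dx = 144·(2π^3/3); ∫ 2·12·(5)·x dx = 0 (odd integrand); ∫ 5^2 dx = 25·2π.
So (1/(2π)) ∫_{-π}^{π} (12x + 5)^2 dx = 144π^2/3 + 25 = 48π^2 + 25.
Parseval ⇒ Σ |c_n|^2 = 48π^2 + 25.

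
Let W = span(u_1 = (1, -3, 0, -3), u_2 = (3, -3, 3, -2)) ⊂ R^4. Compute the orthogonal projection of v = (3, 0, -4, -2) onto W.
proj_W(v) = (-168/265, -354/265, -429/265, -497/265)

Set up U = [u_1 | ... | u_2] ∈ R^(4×2). The projector onto W = col(U) is P = U (U^T U)^(-1) U^T.
Compute U^T U =
  [19, 18]
  [18, 31],
and U^T v = (9, 1).
Solve U^T U · c = U^T v for the coefficients: c = (261/265, -143/265). The projection is proj_W(v) = U c.
Check: (v - proj_W(v)) · u_1 = 0  (should be 0).
Check: (v - proj_W(v)) · u_2 = 0  (should be 0).
Result: proj_W(v) = (-168/265, -354/265, -429/265, -497/265).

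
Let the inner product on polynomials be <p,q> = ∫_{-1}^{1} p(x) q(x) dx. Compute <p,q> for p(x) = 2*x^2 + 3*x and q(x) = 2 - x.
<p,q> = 2/3

Expand the product: p(x)·q(x) = -2*x^3 + x^2 + 6*x.
∫_{-1}^{1} of each monomial x^k gives [2/(k+1) if k even, 0 if k odd]. Integrating term-by-term (or equivalently evaluating the antiderivative F(x) = -x^4/2 + x^3/3 + 3*x^2 at the endpoints):
  F(1) − F(−1) = 17/6 − (13/6) = 2/3.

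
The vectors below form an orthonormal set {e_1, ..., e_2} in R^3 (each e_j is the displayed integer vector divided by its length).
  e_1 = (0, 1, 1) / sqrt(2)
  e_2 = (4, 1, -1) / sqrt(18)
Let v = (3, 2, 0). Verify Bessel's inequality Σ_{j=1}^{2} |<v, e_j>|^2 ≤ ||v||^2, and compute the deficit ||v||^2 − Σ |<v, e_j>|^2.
Σ |<v, e_j>|^2 = 116/9; ||v||^2 = 13; deficit = 1/9

Write each e_j = u_j / sqrt(<u_j, u_j>) where u_j is the displayed integer vector. Then <v, e_j> = <v, u_j> / sqrt(<u_j, u_j>), so |<v, e_j>|^2 = <v, u_j>^2 / <u_j, u_j>.
Coefficients: <v, e_1> = 2/sqrt(2), <v, e_2> = 14/sqrt(18).
Square and sum: Σ |<v, e_j>|^2 = 116/9.
Compute ||v||^2 = v·v = 13.
Deficit = 13 − 116/9 = 1/9 ≥ 0, confirming Bessel's inequality. (The deficit equals ||v − Σ <v,e_j> e_j||^2, the squared distance from v to span{e_j}.)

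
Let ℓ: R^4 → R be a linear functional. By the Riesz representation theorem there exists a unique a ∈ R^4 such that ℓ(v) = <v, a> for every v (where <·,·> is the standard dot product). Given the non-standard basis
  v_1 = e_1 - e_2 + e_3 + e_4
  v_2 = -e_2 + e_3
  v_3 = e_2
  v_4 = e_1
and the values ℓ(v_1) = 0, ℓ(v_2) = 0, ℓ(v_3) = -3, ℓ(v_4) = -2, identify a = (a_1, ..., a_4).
a = (-2, -3, -3, 2)

Write a = (a_1, ..., a_4) in the standard basis. For each basis vector v_i, ℓ(v_i) = <v_i, a> is a linear equation in the a_j's. Collect the n equations into a matrix system V a = ℓ, where row i of V is v_i (expressed in the standard basis). Since V is invertible (lower-triangular with 1s on the diagonal, up to permutation), solve by back-substitution:
  V =
[[1, -1, 1, 1],
 [0, -1, 1, 0],
 [0, 1, 0, 0],
 [1, 0, 0, 0]]
  V a = (0, 0, -3, -2)
Solving gives a = (-2, -3, -3, 2).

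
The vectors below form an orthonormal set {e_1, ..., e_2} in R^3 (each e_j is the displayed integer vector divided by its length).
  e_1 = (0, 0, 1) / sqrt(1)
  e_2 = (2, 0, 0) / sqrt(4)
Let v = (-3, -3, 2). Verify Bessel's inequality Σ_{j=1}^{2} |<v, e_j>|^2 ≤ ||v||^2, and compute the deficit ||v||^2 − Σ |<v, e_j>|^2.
Σ |<v, e_j>|^2 = 13; ||v||^2 = 22; deficit = 9

Write each e_j = u_j / sqrt(<u_j, u_j>) where u_j is the displayed integer vector. Then <v, e_j> = <v, u_j> / sqrt(<u_j, u_j>), so |<v, e_j>|^2 = <v, u_j>^2 / <u_j, u_j>.
Coefficients: <v, e_1> = 2/sqrt(1), <v, e_2> = -6/sqrt(4).
Square and sum: Σ |<v, e_j>|^2 = 13.
Compute ||v||^2 = v·v = 22.
Deficit = 22 − 13 = 9 ≥ 0, confirming Bessel's inequality. (The deficit equals ||v − Σ <v,e_j> e_j||^2, the squared distance from v to span{e_j}.)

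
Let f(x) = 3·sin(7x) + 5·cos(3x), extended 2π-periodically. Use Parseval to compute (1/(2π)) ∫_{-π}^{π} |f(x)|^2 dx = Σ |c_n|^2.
Σ |c_n|^2 = 17

Expand |f|^2 and use orthogonality of {sin(nx), cos(mx)} on [-π, π]:
  ∫_{-π}^{π} sin(nx)^2 dx = π, ∫ cos(mx)^2 dx = π, and cross terms integrate to 0.
So ∫_{-π}^{π} f(x)^2 dx = 3^2 · π + 5^2 · π = (9 + 25)π.
Divide by 2π: (9 + 25)/2 = 17.
By Parseval, this equals Σ |c_n|^2.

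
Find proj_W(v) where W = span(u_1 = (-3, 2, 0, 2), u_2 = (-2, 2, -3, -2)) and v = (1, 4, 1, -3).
proj_W(v) = (-31/107, 56/107, -159/107, -156/107)

Set up U = [u_1 | ... | u_2] ∈ R^(4×2). The projector onto W = col(U) is P = U (U^T U)^(-1) U^T.
Compute U^T U =
  [17, 6]
  [6, 21],
and U^T v = (-1, 9).
Solve U^T U · c = U^T v for the coefficients: c = (-25/107, 53/107). The projection is proj_W(v) = U c.
Check: (v - proj_W(v)) · u_1 = 0  (should be 0).
Check: (v - proj_W(v)) · u_2 = 0  (should be 0).
Result: proj_W(v) = (-31/107, 56/107, -159/107, -156/107).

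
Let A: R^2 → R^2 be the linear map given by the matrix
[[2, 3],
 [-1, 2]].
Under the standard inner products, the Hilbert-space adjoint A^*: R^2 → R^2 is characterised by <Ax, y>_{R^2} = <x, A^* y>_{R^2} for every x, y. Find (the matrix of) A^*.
A^* = A^T =
[[2, -1],
 [3, 2]]

For real matrices with standard dot products, the defining identity <Ax, y> = <x, A^* y> gives (Ax)^T y = x^T (A^*) y, i.e. x^T A^T y = x^T (A^*) y. Since this holds for all x, y, we must have A^* = A^T. Therefore
A^* =
[[2, -1],
 [3, 2]].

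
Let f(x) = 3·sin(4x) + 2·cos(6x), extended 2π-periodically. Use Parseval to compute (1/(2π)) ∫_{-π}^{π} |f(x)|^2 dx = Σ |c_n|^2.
Σ |c_n|^2 = 13/2

Expand |f|^2 and use orthogonality of {sin(nx), cos(mx)} on [-π, π]:
  ∫_{-π}^{π} sin(nx)^2 dx = π, ∫ cos(mx)^2 dx = π, and cross terms integrate to 0.
So ∫_{-π}^{π} f(x)^2 dx = 3^2 · π + 2^2 · π = (9 + 4)π.
Divide by 2π: (9 + 4)/2 = 13/2.
By Parseval, this equals Σ |c_n|^2.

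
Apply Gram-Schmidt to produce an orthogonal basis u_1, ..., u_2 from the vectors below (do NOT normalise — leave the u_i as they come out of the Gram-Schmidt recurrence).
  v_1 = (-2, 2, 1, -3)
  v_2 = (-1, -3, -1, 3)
Orthogonal basis:
  u_1 = (-2, 2, 1, -3)
  u_2 = (-23/9, -13/9, -2/9, 2/3)

Apply the Gram-Schmidt recurrence
  u_1 = v_1
  u_i = v_i − Σ_{j<i} ((v_i · u_j) / (u_j · u_j)) · u_j.

Step by step this gives:
  u_1 = (-2, 2, 1, -3)
  u_2 = (-23/9, -13/9, -2/9, 2/3)

Orthogonality check:
  u_2 · u_1 = 0 (should be 0)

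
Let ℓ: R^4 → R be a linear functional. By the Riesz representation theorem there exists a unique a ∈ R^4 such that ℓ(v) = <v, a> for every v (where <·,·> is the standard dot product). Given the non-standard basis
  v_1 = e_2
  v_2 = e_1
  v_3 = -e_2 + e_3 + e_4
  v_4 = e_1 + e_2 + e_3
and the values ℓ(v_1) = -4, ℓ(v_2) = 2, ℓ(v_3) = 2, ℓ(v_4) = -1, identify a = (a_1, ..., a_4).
a = (2, -4, 1, -3)

Write a = (a_1, ..., a_4) in the standard basis. For each basis vector v_i, ℓ(v_i) = <v_i, a> is a linear equation in the a_j's. Collect the n equations into a matrix system V a = ℓ, where row i of V is v_i (expressed in the standard basis). Since V is invertible (lower-triangular with 1s on the diagonal, up to permutation), solve by back-substitution:
  V =
[[0, 1, 0, 0],
 [1, 0, 0, 0],
 [0, -1, 1, 1],
 [1, 1, 1, 0]]
  V a = (-4, 2, 2, -1)
Solving gives a = (2, -4, 1, -3).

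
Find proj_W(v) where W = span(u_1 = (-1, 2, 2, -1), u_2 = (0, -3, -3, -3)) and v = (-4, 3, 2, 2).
proj_W(v) = (-5/7, 64/21, 64/21, 19/21)

Set up U = [u_1 | ... | u_2] ∈ R^(4×2). The projector onto W = col(U) is P = U (U^T U)^(-1) U^T.
Compute U^T U =
  [10, -9]
  [-9, 27],
and U^T v = (12, -21).
Solve U^T U · c = U^T v for the coefficients: c = (5/7, -34/63). The projection is proj_W(v) = U c.
Check: (v - proj_W(v)) · u_1 = 0  (should be 0).
Check: (v - proj_W(v)) · u_2 = 0  (should be 0).
Result: proj_W(v) = (-5/7, 64/21, 64/21, 19/21).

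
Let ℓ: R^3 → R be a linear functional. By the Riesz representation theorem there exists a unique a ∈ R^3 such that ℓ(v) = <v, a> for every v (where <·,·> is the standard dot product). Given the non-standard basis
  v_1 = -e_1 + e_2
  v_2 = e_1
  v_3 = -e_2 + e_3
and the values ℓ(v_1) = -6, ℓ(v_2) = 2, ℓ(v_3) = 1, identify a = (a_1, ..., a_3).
a = (2, -4, -3)

Write a = (a_1, ..., a_3) in the standard basis. For each basis vector v_i, ℓ(v_i) = <v_i, a> is a linear equation in the a_j's. Collect the n equations into a matrix system V a = ℓ, where row i of V is v_i (expressed in the standard basis). Since V is invertible (lower-triangular with 1s on the diagonal, up to permutation), solve by back-substitution:
  V =
[[-1, 1, 0],
 [1, 0, 0],
 [0, -1, 1]]
  V a = (-6, 2, 1)
Solving gives a = (2, -4, -3).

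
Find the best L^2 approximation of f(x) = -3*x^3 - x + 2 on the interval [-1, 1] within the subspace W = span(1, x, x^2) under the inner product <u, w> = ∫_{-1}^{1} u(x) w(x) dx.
g(x) = 2 - 14*x/5

The best approximation g ∈ W is the orthogonal projection of f onto W. Writing g = a_0 + a_1 x + a_2 x^2, the coefficients solve the normal equations G · a = b where
  G_{ij} = <φ_i, φ_j> and b_i = <f, φ_i>, with φ_0 = 1, φ_1 = x, φ_2 = x^2.
G =
  [2, 0, 2/3]
  [0, 2/3, 0]
  [2/3, 0, 2/5],
b = (4, -28/15, 4/3).
Solving gives a_0 = 2, a_1 = -14/5, a_2 = 0, so
  g(x) = 2 - 14*x/5.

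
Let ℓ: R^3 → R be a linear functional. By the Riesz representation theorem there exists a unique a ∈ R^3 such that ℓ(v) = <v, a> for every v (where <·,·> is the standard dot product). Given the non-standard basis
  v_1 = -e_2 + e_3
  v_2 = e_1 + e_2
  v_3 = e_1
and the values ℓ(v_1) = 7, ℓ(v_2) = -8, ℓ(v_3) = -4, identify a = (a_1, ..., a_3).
a = (-4, -4, 3)

Write a = (a_1, ..., a_3) in the standard basis. For each basis vector v_i, ℓ(v_i) = <v_i, a> is a linear equation in the a_j's. Collect the n equations into a matrix system V a = ℓ, where row i of V is v_i (expressed in the standard basis). Since V is invertible (lower-triangular with 1s on the diagonal, up to permutation), solve by back-substitution:
  V =
[[0, -1, 1],
 [1, 1, 0],
 [1, 0, 0]]
  V a = (7, -8, -4)
Solving gives a = (-4, -4, 3).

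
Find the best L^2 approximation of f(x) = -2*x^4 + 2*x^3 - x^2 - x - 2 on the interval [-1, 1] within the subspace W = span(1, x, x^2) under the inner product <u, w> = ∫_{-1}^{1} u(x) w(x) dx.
g(x) = -19*x^2/7 + x/5 - 64/35

The best approximation g ∈ W is the orthogonal projection of f onto W. Writing g = a_0 + a_1 x + a_2 x^2, the coefficients solve the normal equations G · a = b where
  G_{ij} = <φ_i, φ_j> and b_i = <f, φ_i>, with φ_0 = 1, φ_1 = x, φ_2 = x^2.
G =
  [2, 0, 2/3]
  [0, 2/3, 0]
  [2/3, 0, 2/5],
b = (-82/15, 2/15, -242/105).
Solving gives a_0 = -64/35, a_1 = 1/5, a_2 = -19/7, so
  g(x) = -19*x^2/7 + x/5 - 64/35.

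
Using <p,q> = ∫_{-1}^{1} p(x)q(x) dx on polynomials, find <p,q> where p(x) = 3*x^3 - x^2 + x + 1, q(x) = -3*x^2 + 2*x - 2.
<p,q> = 4/15

Expand the product: p(x)·q(x) = -9*x^5 + 9*x^4 - 11*x^3 + x^2 - 2.
∫_{-1}^{1} of each monomial x^k gives [2/(k+1) if k even, 0 if k odd]. Integrating term-by-term (or equivalently evaluating the antiderivative F(x) = -3*x^6/2 + 9*x^5/5 - 11*x^4/4 + x^3/3 - 2*x at the endpoints):
  F(1) − F(−1) = -247/60 − (-263/60) = 4/15.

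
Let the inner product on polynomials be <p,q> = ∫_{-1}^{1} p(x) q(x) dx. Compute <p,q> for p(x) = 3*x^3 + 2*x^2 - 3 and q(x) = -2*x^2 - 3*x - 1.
<p,q> = 52/15

Expand the product: p(x)·q(x) = -6*x^5 - 13*x^4 - 9*x^3 + 4*x^2 + 9*x + 3.
∫_{-1}^{1} of each monomial x^k gives [2/(k+1) if k even, 0 if k odd]. Integrating term-by-term (or equivalently evaluating the antiderivative F(x) = -x^6 - 13*x^5/5 - 9*x^4/4 + 4*x^3/3 + 9*x^2/2 + 3*x at the endpoints):
  F(1) − F(−1) = 179/60 − (-29/60) = 52/15.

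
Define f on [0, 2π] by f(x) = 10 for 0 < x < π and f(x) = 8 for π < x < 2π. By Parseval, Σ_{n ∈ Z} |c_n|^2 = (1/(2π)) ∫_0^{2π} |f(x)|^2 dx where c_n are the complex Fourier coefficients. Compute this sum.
Σ |c_n|^2 = 82

Parseval equates the L^2 energy of f (normalised by 1/(2π)) with the ℓ^2 sum of its Fourier coefficients: (1/(2π)) ∫_0^{2π} |f|^2 = Σ |c_n|^2.
Compute the left side: (1/(2π)) [∫_0^π 10^2 dx + ∫_π^{2π} 8^2 dx] = (1/(2π)) · (100π + 64π) = (100 + 64)/2 = 82.
So Σ_{n ∈ Z} |c_n|^2 = 82.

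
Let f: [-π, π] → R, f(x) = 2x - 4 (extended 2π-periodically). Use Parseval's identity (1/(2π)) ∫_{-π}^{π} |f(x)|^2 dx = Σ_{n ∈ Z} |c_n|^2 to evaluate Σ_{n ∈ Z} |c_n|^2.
Σ |c_n|^2 = 4π^2/3 + 16

Expand and integrate term by term over [-π, π]:
  ∫ (2x)^2 dx = 4·(2π^3/3); ∫ 2·2·(-4)·x dx = 0 (odd integrand); ∫ (-4)^2 dx = 16·2π.
So (1/(2π)) ∫_{-π}^{π} (2x - 4)^2 dx = 4π^2/3 + 16 = 4π^2/3 + 16.
Parseval ⇒ Σ |c_n|^2 = 4π^2/3 + 16.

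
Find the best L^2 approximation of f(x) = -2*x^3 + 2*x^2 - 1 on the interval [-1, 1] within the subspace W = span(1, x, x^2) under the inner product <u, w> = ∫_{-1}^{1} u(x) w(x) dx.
g(x) = 2*x^2 - 6*x/5 - 1

The best approximation g ∈ W is the orthogonal projection of f onto W. Writing g = a_0 + a_1 x + a_2 x^2, the coefficients solve the normal equations G · a = b where
  G_{ij} = <φ_i, φ_j> and b_i = <f, φ_i>, with φ_0 = 1, φ_1 = x, φ_2 = x^2.
G =
  [2, 0, 2/3]
  [0, 2/3, 0]
  [2/3, 0, 2/5],
b = (-2/3, -4/5, 2/15).
Solving gives a_0 = -1, a_1 = -6/5, a_2 = 2, so
  g(x) = 2*x^2 - 6*x/5 - 1.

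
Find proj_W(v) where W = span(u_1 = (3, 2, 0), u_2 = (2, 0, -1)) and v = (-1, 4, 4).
proj_W(v) = (-33/29, 122/29, 108/29)

Set up U = [u_1 | ... | u_2] ∈ R^(3×2). The projector onto W = col(U) is P = U (U^T U)^(-1) U^T.
Compute U^T U =
  [13, 6]
  [6, 5],
and U^T v = (5, -6).
Solve U^T U · c = U^T v for the coefficients: c = (61/29, -108/29). The projection is proj_W(v) = U c.
Check: (v - proj_W(v)) · u_1 = 0  (should be 0).
Check: (v - proj_W(v)) · u_2 = 0  (should be 0).
Result: proj_W(v) = (-33/29, 122/29, 108/29).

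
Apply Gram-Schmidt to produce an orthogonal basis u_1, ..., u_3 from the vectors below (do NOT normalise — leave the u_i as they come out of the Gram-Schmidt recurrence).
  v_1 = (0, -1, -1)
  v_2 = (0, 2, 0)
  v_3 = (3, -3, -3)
Orthogonal basis:
  u_1 = (0, -1, -1)
  u_2 = (0, 1, -1)
  u_3 = (3, 0, 0)

Apply the Gram-Schmidt recurrence
  u_1 = v_1
  u_i = v_i − Σ_{j<i} ((v_i · u_j) / (u_j · u_j)) · u_j.

Step by step this gives:
  u_1 = (0, -1, -1)
  u_2 = (0, 1, -1)
  u_3 = (3, 0, 0)

Orthogonality check:
  u_2 · u_1 = 0 (should be 0)
  u_3 · u_1 = 0 (should be 0)
  u_3 · u_2 = 0 (should be 0)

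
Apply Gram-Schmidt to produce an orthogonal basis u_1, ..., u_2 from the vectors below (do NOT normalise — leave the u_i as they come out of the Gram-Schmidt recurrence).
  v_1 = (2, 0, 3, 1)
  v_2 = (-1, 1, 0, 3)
Orthogonal basis:
  u_1 = (2, 0, 3, 1)
  u_2 = (-8/7, 1, -3/14, 41/14)

Apply the Gram-Schmidt recurrence
  u_1 = v_1
  u_i = v_i − Σ_{j<i} ((v_i · u_j) / (u_j · u_j)) · u_j.

Step by step this gives:
  u_1 = (2, 0, 3, 1)
  u_2 = (-8/7, 1, -3/14, 41/14)

Orthogonality check:
  u_2 · u_1 = 0 (should be 0)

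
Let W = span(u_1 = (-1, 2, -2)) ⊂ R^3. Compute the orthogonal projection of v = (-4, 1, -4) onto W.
proj_W(v) = (-14/9, 28/9, -28/9)

Set up U = [u_1 | ... | u_1] ∈ R^(3×1). The projector onto W = col(U) is P = U (U^T U)^(-1) U^T.
Compute U^T U =
  [9],
and U^T v = (14).
Solve U^T U · c = U^T v for the coefficients: c = (14/9). The projection is proj_W(v) = U c.
Check: (v - proj_W(v)) · u_1 = 0  (should be 0).
Result: proj_W(v) = (-14/9, 28/9, -28/9).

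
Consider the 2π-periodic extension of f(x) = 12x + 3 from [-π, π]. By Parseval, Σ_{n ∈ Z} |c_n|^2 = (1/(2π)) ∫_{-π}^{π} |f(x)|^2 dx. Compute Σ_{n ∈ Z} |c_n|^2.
Σ |c_n|^2 = 48π^2 + 9

Expand and integrate term by term over [-π, π]:
  ∫ (12x)^2 dx = 144·(2π^3/3); ∫ 2·12·(3)·x dx = 0 (odd integrand); ∫ 3^2 dx = 9·2π.
So (1/(2π)) ∫_{-π}^{π} (12x + 3)^2 dx = 144π^2/3 + 9 = 48π^2 + 9.
Parseval ⇒ Σ |c_n|^2 = 48π^2 + 9.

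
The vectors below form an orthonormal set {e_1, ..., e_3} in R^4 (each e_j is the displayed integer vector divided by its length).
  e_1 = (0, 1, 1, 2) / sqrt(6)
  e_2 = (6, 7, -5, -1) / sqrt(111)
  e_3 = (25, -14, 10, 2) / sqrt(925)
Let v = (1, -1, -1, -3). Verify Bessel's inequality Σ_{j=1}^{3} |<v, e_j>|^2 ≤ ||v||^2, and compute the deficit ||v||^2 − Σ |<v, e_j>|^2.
Σ |<v, e_j>|^2 = 292/25; ||v||^2 = 12; deficit = 8/25

Write each e_j = u_j / sqrt(<u_j, u_j>) where u_j is the displayed integer vector. Then <v, e_j> = <v, u_j> / sqrt(<u_j, u_j>), so |<v, e_j>|^2 = <v, u_j>^2 / <u_j, u_j>.
Coefficients: <v, e_1> = -8/sqrt(6), <v, e_2> = 7/sqrt(111), <v, e_3> = 23/sqrt(925).
Square and sum: Σ |<v, e_j>|^2 = 292/25.
Compute ||v||^2 = v·v = 12.
Deficit = 12 − 292/25 = 8/25 ≥ 0, confirming Bessel's inequality. (The deficit equals ||v − Σ <v,e_j> e_j||^2, the squared distance from v to span{e_j}.)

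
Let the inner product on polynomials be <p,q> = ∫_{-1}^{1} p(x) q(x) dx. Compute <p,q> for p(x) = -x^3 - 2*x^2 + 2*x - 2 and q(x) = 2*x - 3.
<p,q> = 268/15

Expand the product: p(x)·q(x) = -2*x^4 - x^3 + 10*x^2 - 10*x + 6.
∫_{-1}^{1} of each monomial x^k gives [2/(k+1) if k even, 0 if k odd]. Integrating term-by-term (or equivalently evaluating the antiderivative F(x) = -2*x^5/5 - x^4/4 + 10*x^3/3 - 5*x^2 + 6*x at the endpoints):
  F(1) − F(−1) = 221/60 − (-851/60) = 268/15.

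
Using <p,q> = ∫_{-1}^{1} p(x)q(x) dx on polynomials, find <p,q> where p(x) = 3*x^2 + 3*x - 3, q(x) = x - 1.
<p,q> = 6

Expand the product: p(x)·q(x) = 3*x^3 - 6*x + 3.
∫_{-1}^{1} of each monomial x^k gives [2/(k+1) if k even, 0 if k odd]. Integrating term-by-term (or equivalently evaluating the antiderivative F(x) = 3*x^4/4 - 3*x^2 + 3*x at the endpoints):
  F(1) − F(−1) = 3/4 − (-21/4) = 6.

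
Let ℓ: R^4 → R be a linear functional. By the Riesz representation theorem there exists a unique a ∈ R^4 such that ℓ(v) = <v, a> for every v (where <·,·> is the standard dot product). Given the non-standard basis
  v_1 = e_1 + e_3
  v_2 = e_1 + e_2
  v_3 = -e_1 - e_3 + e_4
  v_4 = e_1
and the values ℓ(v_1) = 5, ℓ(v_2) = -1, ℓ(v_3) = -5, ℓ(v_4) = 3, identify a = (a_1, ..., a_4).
a = (3, -4, 2, 0)

Write a = (a_1, ..., a_4) in the standard basis. For each basis vector v_i, ℓ(v_i) = <v_i, a> is a linear equation in the a_j's. Collect the n equations into a matrix system V a = ℓ, where row i of V is v_i (expressed in the standard basis). Since V is invertible (lower-triangular with 1s on the diagonal, up to permutation), solve by back-substitution:
  V =
[[1, 0, 1, 0],
 [1, 1, 0, 0],
 [-1, 0, -1, 1],
 [1, 0, 0, 0]]
  V a = (5, -1, -5, 3)
Solving gives a = (3, -4, 2, 0).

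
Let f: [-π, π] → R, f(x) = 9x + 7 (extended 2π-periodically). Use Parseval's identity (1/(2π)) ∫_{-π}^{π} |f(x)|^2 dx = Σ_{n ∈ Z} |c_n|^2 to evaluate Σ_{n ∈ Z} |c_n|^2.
Σ |c_n|^2 = 27π^2 + 49

Expand and integrate term by term over [-π, π]:
  ∫ (9x)^2 dx = 81·(2π^3/3); ∫ 2·9·(7)·x dx = 0 (odd integrand); ∫ 7^2 dx = 49·2π.
So (1/(2π)) ∫_{-π}^{π} (9x + 7)^2 dx = 81π^2/3 + 49 = 27π^2 + 49.
Parseval ⇒ Σ |c_n|^2 = 27π^2 + 49.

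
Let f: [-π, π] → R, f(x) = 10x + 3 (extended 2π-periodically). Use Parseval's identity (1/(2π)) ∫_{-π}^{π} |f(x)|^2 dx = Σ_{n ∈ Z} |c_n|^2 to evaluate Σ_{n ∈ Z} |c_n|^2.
Σ |c_n|^2 = 100π^2/3 + 9

Expand and integrate term by term over [-π, π]:
  ∫ (10x)^2 dx = 100·(2π^3/3); ∫ 2·10·(3)·x dx = 0 (odd integrand); ∫ 3^2 dx = 9·2π.
So (1/(2π)) ∫_{-π}^{π} (10x + 3)^2 dx = 100π^2/3 + 9 = 100π^2/3 + 9.
Parseval ⇒ Σ |c_n|^2 = 100π^2/3 + 9.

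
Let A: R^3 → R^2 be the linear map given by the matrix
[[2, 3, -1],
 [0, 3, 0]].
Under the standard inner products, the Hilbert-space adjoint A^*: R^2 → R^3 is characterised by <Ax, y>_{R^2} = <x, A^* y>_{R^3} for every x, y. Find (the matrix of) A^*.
A^* = A^T =
[[2, 0],
 [3, 3],
 [-1, 0]]

For real matrices with standard dot products, the defining identity <Ax, y> = <x, A^* y> gives (Ax)^T y = x^T (A^*) y, i.e. x^T A^T y = x^T (A^*) y. Since this holds for all x, y, we must have A^* = A^T. Therefore
A^* =
[[2, 0],
 [3, 3],
 [-1, 0]].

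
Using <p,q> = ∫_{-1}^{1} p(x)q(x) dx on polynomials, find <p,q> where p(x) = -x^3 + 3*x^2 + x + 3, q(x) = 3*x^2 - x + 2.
<p,q> = 76/3

Expand the product: p(x)·q(x) = -3*x^5 + 10*x^4 - 2*x^3 + 14*x^2 - x + 6.
∫_{-1}^{1} of each monomial x^k gives [2/(k+1) if k even, 0 if k odd]. Integrating term-by-term (or equivalently evaluating the antiderivative F(x) = -x^6/2 + 2*x^5 - x^4/2 + 14*x^3/3 - x^2/2 + 6*x at the endpoints):
  F(1) − F(−1) = 67/6 − (-85/6) = 76/3.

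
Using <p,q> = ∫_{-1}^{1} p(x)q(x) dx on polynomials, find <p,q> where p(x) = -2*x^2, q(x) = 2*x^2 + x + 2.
<p,q> = -64/15

Expand the product: p(x)·q(x) = -4*x^4 - 2*x^3 - 4*x^2.
∫_{-1}^{1} of each monomial x^k gives [2/(k+1) if k even, 0 if k odd]. Integrating term-by-term (or equivalently evaluating the antiderivative F(x) = -4*x^5/5 - x^4/2 - 4*x^3/3 at the endpoints):
  F(1) − F(−1) = -79/30 − (49/30) = -64/15.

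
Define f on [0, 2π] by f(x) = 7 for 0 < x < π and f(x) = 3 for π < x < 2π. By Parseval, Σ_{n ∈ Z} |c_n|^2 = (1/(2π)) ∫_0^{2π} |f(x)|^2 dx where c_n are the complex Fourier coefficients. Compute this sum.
Σ |c_n|^2 = 29

Parseval equates the L^2 energy of f (normalised by 1/(2π)) with the ℓ^2 sum of its Fourier coefficients: (1/(2π)) ∫_0^{2π} |f|^2 = Σ |c_n|^2.
Compute the left side: (1/(2π)) [∫_0^π 7^2 dx + ∫_π^{2π} 3^2 dx] = (1/(2π)) · (49π + 9π) = (49 + 9)/2 = 29.
So Σ_{n ∈ Z} |c_n|^2 = 29.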